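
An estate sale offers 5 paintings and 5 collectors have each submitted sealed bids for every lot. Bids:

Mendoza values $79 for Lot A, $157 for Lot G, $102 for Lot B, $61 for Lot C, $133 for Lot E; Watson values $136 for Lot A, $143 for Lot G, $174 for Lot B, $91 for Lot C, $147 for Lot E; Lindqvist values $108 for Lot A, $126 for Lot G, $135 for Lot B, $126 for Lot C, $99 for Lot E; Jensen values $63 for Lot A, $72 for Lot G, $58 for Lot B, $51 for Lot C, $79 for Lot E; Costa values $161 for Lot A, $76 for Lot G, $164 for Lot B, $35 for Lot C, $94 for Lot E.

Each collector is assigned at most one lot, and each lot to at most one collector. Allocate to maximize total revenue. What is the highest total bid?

This is a one-to-one assignment (maximum-weight bipartite matching).
Optimal: Mendoza→Lot G ($157), Watson→Lot B ($174), Lindqvist→Lot C ($126), Jensen→Lot E ($79), Costa→Lot A ($161) — total 157+174+126+79+161 = $697.
Next-best assignment: Mendoza→Lot E, Watson→Lot B, Lindqvist→Lot C, Jensen→Lot G, Costa→Lot A = $666.
Swapping Lindqvist↔Watson (Lindqvist→Lot B $135, Watson→Lot C $91) loses 74.
No other one-to-one assignment exceeds $697.

Max total: $697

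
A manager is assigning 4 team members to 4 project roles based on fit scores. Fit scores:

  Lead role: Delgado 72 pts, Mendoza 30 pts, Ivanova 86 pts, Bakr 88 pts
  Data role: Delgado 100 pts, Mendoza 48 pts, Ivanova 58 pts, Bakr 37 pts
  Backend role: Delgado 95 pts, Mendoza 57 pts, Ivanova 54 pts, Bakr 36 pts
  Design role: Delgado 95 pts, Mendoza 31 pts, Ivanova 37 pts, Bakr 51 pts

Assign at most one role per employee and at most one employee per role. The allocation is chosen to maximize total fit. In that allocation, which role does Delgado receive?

Optimal: Delgado→Design role (95 pts), Mendoza→Backend role (57 pts), Ivanova→Data role (58 pts), Bakr→Lead role (88 pts) — total 95+57+58+88 = 298 pts.
Max-entry greedy (repeatedly take the single best remaining cell) gives 282 pts, worse by 16.
Swapping Ivanova↔Bakr (Ivanova→Lead role 86 pts, Bakr→Data role 37 pts) loses 23.
Delgado's own top role is Data role (100 pts), but forcing Delgado→Data role and reassigning the rest optimally gives only 294 pts — worse by 4.

Delgado receives Design role.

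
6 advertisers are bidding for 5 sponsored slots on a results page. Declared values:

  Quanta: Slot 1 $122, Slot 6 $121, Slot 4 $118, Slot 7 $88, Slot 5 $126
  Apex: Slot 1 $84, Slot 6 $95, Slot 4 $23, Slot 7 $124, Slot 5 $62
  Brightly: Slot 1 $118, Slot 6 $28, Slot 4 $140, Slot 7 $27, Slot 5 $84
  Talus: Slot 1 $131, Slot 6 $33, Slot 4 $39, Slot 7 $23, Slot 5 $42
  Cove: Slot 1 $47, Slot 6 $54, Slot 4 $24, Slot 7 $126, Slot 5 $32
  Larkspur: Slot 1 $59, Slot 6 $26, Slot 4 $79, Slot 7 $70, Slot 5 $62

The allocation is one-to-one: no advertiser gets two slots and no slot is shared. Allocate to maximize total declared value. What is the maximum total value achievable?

Maximum total: $618

Optimal: Talus→Slot 1 ($131), Apex→Slot 6 ($95), Brightly→Slot 4 ($140), Cove→Slot 7 ($126), Quanta→Slot 5 ($126) — total 131+95+140+126+126 = $618.
Row-greedy (each advertiser in turn takes its best remaining slot) gives $575, worse by 43.
Swapping Talus↔Apex (Talus→Slot 6 $33, Apex→Slot 1 $84) loses 109.
Checked against all permutations: $618 is optimal.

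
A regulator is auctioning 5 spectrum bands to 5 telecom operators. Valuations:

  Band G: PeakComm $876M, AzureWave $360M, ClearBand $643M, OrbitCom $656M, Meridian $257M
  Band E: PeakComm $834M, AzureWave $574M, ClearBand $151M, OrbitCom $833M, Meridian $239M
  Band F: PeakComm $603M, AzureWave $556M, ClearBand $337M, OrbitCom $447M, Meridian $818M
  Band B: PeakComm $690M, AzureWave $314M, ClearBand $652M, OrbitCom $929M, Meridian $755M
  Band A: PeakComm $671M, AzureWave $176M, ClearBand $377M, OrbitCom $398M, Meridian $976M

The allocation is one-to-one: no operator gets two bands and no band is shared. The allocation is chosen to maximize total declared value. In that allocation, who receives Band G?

ClearBand receives Band G.

Optimal: PeakComm→Band E ($834M), AzureWave→Band F ($556M), ClearBand→Band G ($643M), OrbitCom→Band B ($929M), Meridian→Band A ($976M) — total 834+556+643+929+976 = $3938M.
Row-greedy (each operator in turn takes its best remaining band) gives $3525M, worse by 413.
Every other assignment is strictly worse.
ClearBand's own top band is Band B ($652M), but forcing ClearBand→Band B and reassigning the rest optimally gives only $3893M — worse by 45.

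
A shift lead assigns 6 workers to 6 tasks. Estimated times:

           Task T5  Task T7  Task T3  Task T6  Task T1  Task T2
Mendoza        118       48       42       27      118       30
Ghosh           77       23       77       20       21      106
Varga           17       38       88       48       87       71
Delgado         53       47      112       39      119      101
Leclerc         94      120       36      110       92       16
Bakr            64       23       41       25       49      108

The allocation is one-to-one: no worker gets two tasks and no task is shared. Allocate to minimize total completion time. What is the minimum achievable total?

Min total: 158 min

This is the linear assignment problem.
Optimal: Mendoza→Task T3 (42 min), Ghosh→Task T1 (21 min), Varga→Task T5 (17 min), Delgado→Task T6 (39 min), Leclerc→Task T2 (16 min), Bakr→Task T7 (23 min) — total 42+21+17+39+16+23 = 158 min.
Row-greedy (each worker in turn takes its cheapest remaining task) gives 169 min, worse by 11.
Swapping Varga↔Bakr (Varga→Task T7 38 min, Bakr→Task T5 64 min) adds 62.
No other one-to-one assignment undercuts 158 min.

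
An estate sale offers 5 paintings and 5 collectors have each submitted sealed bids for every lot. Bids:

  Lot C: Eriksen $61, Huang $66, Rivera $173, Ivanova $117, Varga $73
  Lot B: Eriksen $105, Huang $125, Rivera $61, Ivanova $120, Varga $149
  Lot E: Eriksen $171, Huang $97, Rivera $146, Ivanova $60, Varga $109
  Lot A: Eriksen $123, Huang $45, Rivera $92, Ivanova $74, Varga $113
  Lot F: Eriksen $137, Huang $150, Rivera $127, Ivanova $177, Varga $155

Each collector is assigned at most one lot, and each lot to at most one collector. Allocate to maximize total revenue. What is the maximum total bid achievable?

This is the linear assignment problem.
Optimal: Eriksen→Lot E ($171), Huang→Lot B ($125), Rivera→Lot C ($173), Ivanova→Lot F ($177), Varga→Lot A ($113) — total 171+125+173+177+113 = $759.
Checked against all permutations: $759 is optimal.

Maximum total: $759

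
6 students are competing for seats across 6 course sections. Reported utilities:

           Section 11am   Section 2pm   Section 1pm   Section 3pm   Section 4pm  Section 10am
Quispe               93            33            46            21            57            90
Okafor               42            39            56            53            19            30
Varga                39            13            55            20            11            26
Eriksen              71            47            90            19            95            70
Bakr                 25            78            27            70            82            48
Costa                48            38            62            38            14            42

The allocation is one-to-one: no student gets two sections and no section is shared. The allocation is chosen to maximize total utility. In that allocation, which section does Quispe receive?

Quispe receives Section 10am.

Optimal: Quispe→Section 10am (90 points), Okafor→Section 3pm (53 points), Varga→Section 1pm (55 points), Eriksen→Section 4pm (95 points), Bakr→Section 2pm (78 points), Costa→Section 11am (48 points) — total 90+53+55+95+78+48 = 419 points.
Column-greedy (each section in turn goes to its best remaining student) gives 354 points, worse by 65.
Swapping Eriksen↔Bakr (Eriksen→Section 2pm 47 points, Bakr→Section 4pm 82 points) loses 44.
Quispe's own top section is Section 11am (93 points), but forcing Quispe→Section 11am and reassigning the rest optimally gives only 416 points — worse by 3.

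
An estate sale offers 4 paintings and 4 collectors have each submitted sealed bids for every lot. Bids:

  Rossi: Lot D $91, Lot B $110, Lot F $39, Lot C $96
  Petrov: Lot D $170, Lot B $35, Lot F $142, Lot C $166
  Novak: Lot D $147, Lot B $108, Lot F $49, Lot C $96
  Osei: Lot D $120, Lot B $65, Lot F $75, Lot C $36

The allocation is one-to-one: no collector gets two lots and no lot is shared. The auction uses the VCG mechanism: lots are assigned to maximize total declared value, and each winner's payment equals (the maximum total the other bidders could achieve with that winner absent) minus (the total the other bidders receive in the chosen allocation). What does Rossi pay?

Rossi pays $6.

Efficient allocation: Rossi→Lot B ($110), Petrov→Lot C ($166), Novak→Lot D ($147), Osei→Lot F ($75); total welfare W = $498.
Rossi receives Lot B at value $110, so the others get W − 110 = $388.
Without Rossi: best allocation of the remaining 3 bidders over all 4 lots is Petrov→Lot C ($166), Novak→Lot B ($108), Osei→Lot D ($120), total $394.
VCG payment = (others' best without Rossi) − (others' welfare with Rossi) = 394 − 388 = $6.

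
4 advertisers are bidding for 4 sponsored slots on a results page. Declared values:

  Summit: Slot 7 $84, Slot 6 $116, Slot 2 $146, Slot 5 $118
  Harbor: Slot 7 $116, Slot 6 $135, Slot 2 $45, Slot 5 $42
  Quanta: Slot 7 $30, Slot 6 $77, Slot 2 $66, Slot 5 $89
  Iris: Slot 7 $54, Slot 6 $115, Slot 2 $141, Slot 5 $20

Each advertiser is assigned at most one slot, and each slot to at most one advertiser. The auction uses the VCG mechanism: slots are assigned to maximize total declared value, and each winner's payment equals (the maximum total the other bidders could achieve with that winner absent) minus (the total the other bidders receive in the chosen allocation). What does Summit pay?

Efficient allocation: Summit→Slot 2 ($146), Harbor→Slot 7 ($116), Quanta→Slot 5 ($89), Iris→Slot 6 ($115); total welfare W = $466.
Summit receives Slot 2 at value $146, so the others get W − 146 = $320.
Without Summit: best allocation of the remaining 3 bidders over all 4 slots is Harbor→Slot 6 ($135), Quanta→Slot 5 ($89), Iris→Slot 2 ($141), total $365.
VCG payment = (others' best without Summit) − (others' welfare with Summit) = 365 − 320 = $45.

Summit pays $45.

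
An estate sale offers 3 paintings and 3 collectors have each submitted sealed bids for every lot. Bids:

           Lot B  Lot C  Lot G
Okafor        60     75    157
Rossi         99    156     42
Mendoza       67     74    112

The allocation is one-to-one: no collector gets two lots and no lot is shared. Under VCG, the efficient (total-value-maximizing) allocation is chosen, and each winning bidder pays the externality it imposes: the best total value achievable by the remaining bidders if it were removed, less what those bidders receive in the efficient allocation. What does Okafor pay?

Okafor pays $45.

Efficient allocation: Okafor→Lot G ($157), Rossi→Lot C ($156), Mendoza→Lot B ($67); total welfare W = $380.
Okafor receives Lot G at value $157, so the others get W − 157 = $223.
Without Okafor: best allocation of the remaining 2 bidders over all 3 lots is Rossi→Lot C ($156), Mendoza→Lot G ($112), total $268.
VCG payment = (others' best without Okafor) − (others' welfare with Okafor) = 268 − 223 = $45.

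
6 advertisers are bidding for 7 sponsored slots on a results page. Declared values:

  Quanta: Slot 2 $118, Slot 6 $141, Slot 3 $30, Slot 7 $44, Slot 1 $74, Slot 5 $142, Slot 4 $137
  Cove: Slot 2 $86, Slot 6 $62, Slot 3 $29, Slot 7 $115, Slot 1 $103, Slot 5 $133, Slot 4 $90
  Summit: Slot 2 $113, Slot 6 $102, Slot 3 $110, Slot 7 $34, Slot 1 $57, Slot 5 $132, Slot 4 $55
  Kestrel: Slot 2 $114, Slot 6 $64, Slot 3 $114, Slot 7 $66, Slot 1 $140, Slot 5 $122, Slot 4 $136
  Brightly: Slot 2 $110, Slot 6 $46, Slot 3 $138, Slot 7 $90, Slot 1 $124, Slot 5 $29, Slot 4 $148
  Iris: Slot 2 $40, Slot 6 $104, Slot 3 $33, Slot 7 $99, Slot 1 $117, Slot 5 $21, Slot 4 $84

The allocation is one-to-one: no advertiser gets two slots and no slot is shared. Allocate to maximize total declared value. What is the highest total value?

Max total: $779

This is the linear assignment problem.
Optimal: Quanta→Slot 6 ($141), Cove→Slot 7 ($115), Summit→Slot 5 ($132), Kestrel→Slot 4 ($136), Brightly→Slot 3 ($138), Iris→Slot 1 ($117) — total 141+115+132+136+138+117 = $779.
Row-greedy (each advertiser in turn takes its best remaining slot) gives $762, worse by 17.
Every other assignment is strictly worse.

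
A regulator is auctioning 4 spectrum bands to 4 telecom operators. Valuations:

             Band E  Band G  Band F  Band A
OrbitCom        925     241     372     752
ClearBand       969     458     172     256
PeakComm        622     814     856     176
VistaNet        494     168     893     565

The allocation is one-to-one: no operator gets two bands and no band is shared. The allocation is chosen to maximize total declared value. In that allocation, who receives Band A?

Optimal: OrbitCom→Band A ($752M), ClearBand→Band E ($969M), PeakComm→Band G ($814M), VistaNet→Band F ($893M) — total 752+969+814+893 = $3428M.
OrbitCom's own top band is Band E ($925M), but forcing OrbitCom→Band E and reassigning the rest optimally gives only $2888M — worse by 540.

OrbitCom receives Band A.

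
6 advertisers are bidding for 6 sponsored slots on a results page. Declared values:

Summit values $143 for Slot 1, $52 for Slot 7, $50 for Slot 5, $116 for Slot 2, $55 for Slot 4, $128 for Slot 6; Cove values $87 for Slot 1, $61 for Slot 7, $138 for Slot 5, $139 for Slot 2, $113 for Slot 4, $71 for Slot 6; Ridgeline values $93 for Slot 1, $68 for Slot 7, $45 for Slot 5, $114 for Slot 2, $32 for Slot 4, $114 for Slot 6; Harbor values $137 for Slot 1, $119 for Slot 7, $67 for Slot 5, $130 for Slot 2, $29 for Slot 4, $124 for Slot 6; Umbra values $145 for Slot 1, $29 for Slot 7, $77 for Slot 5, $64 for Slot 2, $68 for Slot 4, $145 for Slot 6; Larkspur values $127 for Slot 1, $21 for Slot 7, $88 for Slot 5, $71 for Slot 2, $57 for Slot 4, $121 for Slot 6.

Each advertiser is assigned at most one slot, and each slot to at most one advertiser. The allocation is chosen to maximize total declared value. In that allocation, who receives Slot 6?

Umbra receives Slot 6.

Optimal: Summit→Slot 1 ($143), Cove→Slot 4 ($113), Ridgeline→Slot 2 ($114), Harbor→Slot 7 ($119), Umbra→Slot 6 ($145), Larkspur→Slot 5 ($88) — total 143+113+114+119+145+88 = $722.
Row-greedy (each advertiser in turn takes its best remaining slot) gives $649, worse by 73.
Next-best assignment: Summit→Slot 1, Cove→Slot 5, Ridgeline→Slot 2, Harbor→Slot 7, Umbra→Slot 6, Larkspur→Slot 4 = $716.
Swapping Larkspur↔Ridgeline (Larkspur→Slot 2 $71, Ridgeline→Slot 5 $45) loses 86.
Umbra's own top slot is Slot 1 ($145), but forcing Umbra→Slot 1 and reassigning the rest optimally gives only $707 — worse by 15.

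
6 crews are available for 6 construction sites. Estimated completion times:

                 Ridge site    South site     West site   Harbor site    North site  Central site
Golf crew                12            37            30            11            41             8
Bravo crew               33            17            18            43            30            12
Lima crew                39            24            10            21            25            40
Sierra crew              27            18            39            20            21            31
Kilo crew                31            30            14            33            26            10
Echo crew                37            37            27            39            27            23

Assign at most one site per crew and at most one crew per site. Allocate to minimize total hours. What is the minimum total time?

Optimal: Golf crew→Ridge site (12 hours), Bravo crew→South site (17 hours), Lima crew→West site (10 hours), Sierra crew→Harbor site (20 hours), Kilo crew→Central site (10 hours), Echo crew→North site (27 hours) — total 12+17+10+20+10+27 = 96 hours.
Row-greedy (each crew in turn takes its cheapest remaining site) gives 118 hours, worse by 22.
Next-best assignment: Golf crew→Harbor site, Bravo crew→South site, Lima crew→West site, Sierra crew→Ridge site, Kilo crew→Central site, Echo crew→North site = 102 hours.

Minimum total: 96 hours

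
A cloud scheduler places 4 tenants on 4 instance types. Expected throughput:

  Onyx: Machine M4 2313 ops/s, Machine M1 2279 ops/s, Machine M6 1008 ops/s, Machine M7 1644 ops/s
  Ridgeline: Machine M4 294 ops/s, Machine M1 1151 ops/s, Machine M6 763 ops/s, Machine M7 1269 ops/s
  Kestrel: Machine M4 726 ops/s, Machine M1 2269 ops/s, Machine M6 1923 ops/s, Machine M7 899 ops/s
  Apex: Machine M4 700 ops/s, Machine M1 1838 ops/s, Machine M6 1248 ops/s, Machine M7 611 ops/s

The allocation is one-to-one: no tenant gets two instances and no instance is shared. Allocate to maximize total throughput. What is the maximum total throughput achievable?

Max total: 7343 ops/s

Optimal: Onyx→Machine M4 (2313 ops/s), Ridgeline→Machine M7 (1269 ops/s), Kestrel→Machine M6 (1923 ops/s), Apex→Machine M1 (1838 ops/s) — total 2313+1269+1923+1838 = 7343 ops/s.
Row-greedy (each tenant in turn takes its best remaining instance) gives 7099 ops/s, worse by 244.
Next-best assignment: Onyx→Machine M4, Ridgeline→Machine M7, Kestrel→Machine M1, Apex→Machine M6 = 7099 ops/s.
Swapping Apex↔Onyx (Apex→Machine M4 700 ops/s, Onyx→Machine M1 2279 ops/s) loses 1172.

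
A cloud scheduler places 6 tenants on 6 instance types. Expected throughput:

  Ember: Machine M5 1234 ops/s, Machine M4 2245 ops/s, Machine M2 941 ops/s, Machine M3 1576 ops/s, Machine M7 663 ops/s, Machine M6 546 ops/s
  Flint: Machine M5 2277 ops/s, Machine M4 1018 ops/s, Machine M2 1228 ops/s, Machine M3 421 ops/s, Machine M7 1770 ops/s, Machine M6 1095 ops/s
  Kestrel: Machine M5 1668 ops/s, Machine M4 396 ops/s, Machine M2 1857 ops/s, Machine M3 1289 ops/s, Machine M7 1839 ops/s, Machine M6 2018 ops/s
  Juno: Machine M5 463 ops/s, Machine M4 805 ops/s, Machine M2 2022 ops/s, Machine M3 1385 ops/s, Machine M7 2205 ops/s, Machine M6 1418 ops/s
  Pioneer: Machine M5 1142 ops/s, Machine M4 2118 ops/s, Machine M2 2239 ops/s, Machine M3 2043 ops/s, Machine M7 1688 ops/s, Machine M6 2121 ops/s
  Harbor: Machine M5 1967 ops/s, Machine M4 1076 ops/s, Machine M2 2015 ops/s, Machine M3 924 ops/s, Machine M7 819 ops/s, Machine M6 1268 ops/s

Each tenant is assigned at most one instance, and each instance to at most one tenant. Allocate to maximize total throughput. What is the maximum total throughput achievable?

Treat this as an assignment problem: match each tenant to one instance.
Optimal: Ember→Machine M4 (2245 ops/s), Flint→Machine M5 (2277 ops/s), Kestrel→Machine M6 (2018 ops/s), Juno→Machine M7 (2205 ops/s), Pioneer→Machine M3 (2043 ops/s), Harbor→Machine M2 (2015 ops/s) — total 2245+2277+2018+2205+2043+2015 = 12803 ops/s.
Row-greedy (each tenant in turn takes its best remaining instance) gives 11908 ops/s, worse by 895.
Next-best assignment: Ember→Machine M3, Flint→Machine M5, Kestrel→Machine M6, Juno→Machine M7, Pioneer→Machine M4, Harbor→Machine M2 = 12209 ops/s.
Swapping Harbor↔Pioneer (Harbor→Machine M3 924 ops/s, Pioneer→Machine M2 2239 ops/s) loses 895.
Checked against all permutations: 12803 ops/s is optimal.

Max total: 12803 ops/s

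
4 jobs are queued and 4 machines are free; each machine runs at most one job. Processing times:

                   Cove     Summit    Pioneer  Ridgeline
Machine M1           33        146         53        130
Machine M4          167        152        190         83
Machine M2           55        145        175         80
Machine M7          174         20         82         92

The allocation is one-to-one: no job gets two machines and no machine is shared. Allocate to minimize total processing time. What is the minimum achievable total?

Treat this as an assignment problem: match each job to one machine.
Optimal: Cove→Machine M2 (55 min), Summit→Machine M7 (20 min), Pioneer→Machine M1 (53 min), Ridgeline→Machine M4 (83 min) — total 55+20+53+83 = 211 min.
Min-entry greedy (repeatedly take the single cheapest remaining cell) gives 323 min, worse by 112.
Next-best assignment: Cove→Machine M1, Summit→Machine M7, Pioneer→Machine M2, Ridgeline→Machine M4 = 311 min.
Checked against all permutations: 211 min is optimal.

Min total: 211 min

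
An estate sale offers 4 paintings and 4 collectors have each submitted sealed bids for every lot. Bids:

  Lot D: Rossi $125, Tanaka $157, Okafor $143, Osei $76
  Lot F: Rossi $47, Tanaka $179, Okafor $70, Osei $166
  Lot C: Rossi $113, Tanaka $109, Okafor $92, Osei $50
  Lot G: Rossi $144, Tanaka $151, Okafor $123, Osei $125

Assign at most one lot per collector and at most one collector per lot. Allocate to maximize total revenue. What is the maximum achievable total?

Optimal: Rossi→Lot C ($113), Tanaka→Lot G ($151), Okafor→Lot D ($143), Osei→Lot F ($166) — total 113+151+143+166 = $573.
Every other assignment is strictly worse.

Maximum total: $573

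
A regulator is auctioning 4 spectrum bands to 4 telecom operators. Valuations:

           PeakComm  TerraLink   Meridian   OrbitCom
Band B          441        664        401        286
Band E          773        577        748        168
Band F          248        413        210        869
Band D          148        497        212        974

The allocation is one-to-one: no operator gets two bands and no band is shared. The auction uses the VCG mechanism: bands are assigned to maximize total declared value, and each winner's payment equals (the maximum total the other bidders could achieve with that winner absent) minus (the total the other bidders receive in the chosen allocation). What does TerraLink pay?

Efficient allocation: PeakComm→Band F ($248M), TerraLink→Band B ($664M), Meridian→Band E ($748M), OrbitCom→Band D ($974M); total welfare W = $2634M.
TerraLink receives Band B at value $664M, so the others get W − 664 = $1970M.
Without TerraLink: best allocation of the remaining 3 bidders over all 4 bands is PeakComm→Band B ($441M), Meridian→Band E ($748M), OrbitCom→Band D ($974M), total $2163M.
VCG payment = (others' best without TerraLink) − (others' welfare with TerraLink) = 2163 − 1970 = $193M.

TerraLink pays $193M.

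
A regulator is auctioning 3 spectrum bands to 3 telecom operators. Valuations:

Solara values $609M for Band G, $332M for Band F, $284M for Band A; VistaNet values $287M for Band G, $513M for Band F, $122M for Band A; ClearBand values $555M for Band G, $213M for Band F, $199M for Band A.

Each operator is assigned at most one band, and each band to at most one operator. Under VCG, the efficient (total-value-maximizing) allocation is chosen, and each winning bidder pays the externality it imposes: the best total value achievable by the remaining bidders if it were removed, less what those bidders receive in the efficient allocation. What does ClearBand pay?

Efficient allocation: Solara→Band A ($284M), VistaNet→Band F ($513M), ClearBand→Band G ($555M); total welfare W = $1352M.
ClearBand receives Band G at value $555M, so the others get W − 555 = $797M.
Without ClearBand: best allocation of the remaining 2 bidders over all 3 bands is Solara→Band G ($609M), VistaNet→Band F ($513M), total $1122M.
VCG payment = (others' best without ClearBand) − (others' welfare with ClearBand) = 1122 − 797 = $325M.

ClearBand pays $325M.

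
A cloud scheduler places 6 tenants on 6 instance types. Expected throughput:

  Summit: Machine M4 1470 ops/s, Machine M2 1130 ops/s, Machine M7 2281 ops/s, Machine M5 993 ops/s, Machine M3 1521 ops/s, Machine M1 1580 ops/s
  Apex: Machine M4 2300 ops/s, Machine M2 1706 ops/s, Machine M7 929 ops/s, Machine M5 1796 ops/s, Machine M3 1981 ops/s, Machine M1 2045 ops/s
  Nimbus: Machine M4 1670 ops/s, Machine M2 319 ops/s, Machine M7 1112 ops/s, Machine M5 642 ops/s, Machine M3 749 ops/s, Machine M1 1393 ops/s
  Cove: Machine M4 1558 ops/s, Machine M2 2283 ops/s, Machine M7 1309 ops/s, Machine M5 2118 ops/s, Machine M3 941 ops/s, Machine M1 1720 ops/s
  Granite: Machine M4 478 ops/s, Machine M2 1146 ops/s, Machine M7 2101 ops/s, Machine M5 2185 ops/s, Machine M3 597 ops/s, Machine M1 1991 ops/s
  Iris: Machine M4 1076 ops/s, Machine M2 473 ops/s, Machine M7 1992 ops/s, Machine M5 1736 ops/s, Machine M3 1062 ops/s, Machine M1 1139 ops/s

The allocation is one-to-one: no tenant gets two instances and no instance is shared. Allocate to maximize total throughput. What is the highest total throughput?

Maximum total: 11942 ops/s

Optimal: Summit→Machine M7 (2281 ops/s), Apex→Machine M3 (1981 ops/s), Nimbus→Machine M4 (1670 ops/s), Cove→Machine M2 (2283 ops/s), Granite→Machine M1 (1991 ops/s), Iris→Machine M5 (1736 ops/s) — total 2281+1981+1670+2283+1991+1736 = 11942 ops/s.
Max-entry greedy (repeatedly take the single best remaining cell) gives 11504 ops/s, worse by 438.
Next-best assignment: Summit→Machine M3, Apex→Machine M1, Nimbus→Machine M4, Cove→Machine M2, Granite→Machine M5, Iris→Machine M7 = 11696 ops/s.
Swapping Iris↔Apex (Iris→Machine M3 1062 ops/s, Apex→Machine M5 1796 ops/s) loses 859.
Checked against all permutations: 11942 ops/s is optimal.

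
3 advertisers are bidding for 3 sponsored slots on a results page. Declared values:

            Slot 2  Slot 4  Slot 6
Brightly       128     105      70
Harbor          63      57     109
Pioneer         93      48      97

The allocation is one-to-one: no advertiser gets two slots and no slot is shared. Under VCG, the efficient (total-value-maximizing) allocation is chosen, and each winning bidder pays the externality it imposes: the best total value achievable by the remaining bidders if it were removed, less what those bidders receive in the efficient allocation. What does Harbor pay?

Harbor pays $27.

Efficient allocation: Brightly→Slot 4 ($105), Harbor→Slot 6 ($109), Pioneer→Slot 2 ($93); total welfare W = $307.
Harbor receives Slot 6 at value $109, so the others get W − 109 = $198.
Without Harbor: best allocation of the remaining 2 bidders over all 3 slots is Brightly→Slot 2 ($128), Pioneer→Slot 6 ($97), total $225.
VCG payment = (others' best without Harbor) − (others' welfare with Harbor) = 225 − 198 = $27.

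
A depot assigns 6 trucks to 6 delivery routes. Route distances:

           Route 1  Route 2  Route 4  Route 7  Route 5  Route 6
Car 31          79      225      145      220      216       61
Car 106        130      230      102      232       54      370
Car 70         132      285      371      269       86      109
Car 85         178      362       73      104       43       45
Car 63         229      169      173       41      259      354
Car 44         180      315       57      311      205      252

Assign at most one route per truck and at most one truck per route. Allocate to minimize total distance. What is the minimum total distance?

This is the linear assignment problem.
Optimal: Car 31→Route 1 (79 km), Car 106→Route 2 (230 km), Car 70→Route 5 (86 km), Car 85→Route 6 (45 km), Car 63→Route 7 (41 km), Car 44→Route 4 (57 km) — total 79+230+86+45+41+57 = 538 km.
Column-greedy (each route in turn goes to its cheapest remaining truck) gives 572 km, worse by 34.
Next-best assignment: Car 31→Route 2, Car 106→Route 5, Car 70→Route 1, Car 85→Route 6, Car 63→Route 7, Car 44→Route 4 = 554 km.
No other one-to-one assignment undercuts 538 km.

Minimum total: 538 km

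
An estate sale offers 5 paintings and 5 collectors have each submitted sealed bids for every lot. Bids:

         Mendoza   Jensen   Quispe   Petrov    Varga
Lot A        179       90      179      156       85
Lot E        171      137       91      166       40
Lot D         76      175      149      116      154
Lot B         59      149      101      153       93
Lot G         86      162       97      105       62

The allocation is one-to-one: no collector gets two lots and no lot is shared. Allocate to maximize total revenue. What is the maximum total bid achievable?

Max total: $819

Treat this as an assignment problem: match each collector to one lot.
Optimal: Mendoza→Lot E ($171), Jensen→Lot G ($162), Quispe→Lot A ($179), Petrov→Lot B ($153), Varga→Lot D ($154) — total 171+162+179+153+154 = $819.
Row-greedy (each collector in turn takes its best remaining lot) gives $683, worse by 136.
Next-best assignment: Mendoza→Lot A, Jensen→Lot G, Quispe→Lot B, Petrov→Lot E, Varga→Lot D = $762.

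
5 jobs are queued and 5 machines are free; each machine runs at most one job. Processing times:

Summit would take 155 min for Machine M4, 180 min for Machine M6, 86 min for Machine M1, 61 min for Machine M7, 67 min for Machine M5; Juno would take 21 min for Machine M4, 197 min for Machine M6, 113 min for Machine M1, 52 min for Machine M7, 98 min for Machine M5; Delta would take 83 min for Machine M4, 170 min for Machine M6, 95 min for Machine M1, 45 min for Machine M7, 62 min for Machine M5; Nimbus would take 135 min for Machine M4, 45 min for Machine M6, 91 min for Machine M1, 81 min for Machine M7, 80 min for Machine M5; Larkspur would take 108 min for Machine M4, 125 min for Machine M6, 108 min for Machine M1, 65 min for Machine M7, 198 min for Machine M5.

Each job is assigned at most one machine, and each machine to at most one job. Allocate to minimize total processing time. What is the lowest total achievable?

Treat this as an assignment problem: match each job to one machine.
Optimal: Summit→Machine M1 (86 min), Juno→Machine M4 (21 min), Delta→Machine M5 (62 min), Nimbus→Machine M6 (45 min), Larkspur→Machine M7 (65 min) — total 86+21+62+45+65 = 279 min.
Row-greedy (each job in turn takes its cheapest remaining machine) gives 297 min, worse by 18.
Next-best assignment: Summit→Machine M5, Juno→Machine M4, Delta→Machine M7, Nimbus→Machine M6, Larkspur→Machine M1 = 286 min.
Every other assignment is strictly worse.

Min total: 279 min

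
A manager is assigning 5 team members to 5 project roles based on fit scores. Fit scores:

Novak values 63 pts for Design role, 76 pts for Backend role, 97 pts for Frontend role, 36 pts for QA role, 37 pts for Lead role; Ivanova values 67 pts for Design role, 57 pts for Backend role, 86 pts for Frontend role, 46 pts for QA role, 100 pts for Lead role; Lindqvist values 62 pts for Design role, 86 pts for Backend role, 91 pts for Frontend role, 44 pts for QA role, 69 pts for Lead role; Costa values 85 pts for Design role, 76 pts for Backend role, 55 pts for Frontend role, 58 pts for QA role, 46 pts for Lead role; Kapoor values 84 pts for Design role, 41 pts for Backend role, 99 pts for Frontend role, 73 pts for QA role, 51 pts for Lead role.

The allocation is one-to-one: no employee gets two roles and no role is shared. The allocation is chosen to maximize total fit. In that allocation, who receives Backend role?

Lindqvist receives Backend role.

This is a one-to-one assignment (maximum-weight bipartite matching).
Optimal: Novak→Frontend role (97 pts), Ivanova→Lead role (100 pts), Lindqvist→Backend role (86 pts), Costa→Design role (85 pts), Kapoor→QA role (73 pts) — total 97+100+86+85+73 = 441 pts.
No other one-to-one assignment exceeds 441 pts.
Lindqvist's own top role is Frontend role (91 pts), but forcing Lindqvist→Frontend role and reassigning the rest optimally gives only 425 pts — worse by 16.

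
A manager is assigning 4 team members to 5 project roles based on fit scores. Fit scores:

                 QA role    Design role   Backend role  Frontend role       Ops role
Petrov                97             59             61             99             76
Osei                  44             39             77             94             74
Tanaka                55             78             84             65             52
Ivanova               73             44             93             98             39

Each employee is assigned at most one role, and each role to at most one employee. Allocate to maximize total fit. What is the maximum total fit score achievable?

Optimal: Petrov→QA role (97 pts), Osei→Frontend role (94 pts), Tanaka→Design role (78 pts), Ivanova→Backend role (93 pts) — total 97+94+78+93 = 362 pts.
Row-greedy (each employee in turn takes its best remaining role) gives 327 pts, worse by 35.
Next-best assignment: Petrov→QA role, Osei→Ops role, Tanaka→Backend role, Ivanova→Frontend role = 353 pts.
Swapping Osei↔Tanaka (Osei→Design role 39 pts, Tanaka→Frontend role 65 pts) loses 68.

Maximum total: 362 pts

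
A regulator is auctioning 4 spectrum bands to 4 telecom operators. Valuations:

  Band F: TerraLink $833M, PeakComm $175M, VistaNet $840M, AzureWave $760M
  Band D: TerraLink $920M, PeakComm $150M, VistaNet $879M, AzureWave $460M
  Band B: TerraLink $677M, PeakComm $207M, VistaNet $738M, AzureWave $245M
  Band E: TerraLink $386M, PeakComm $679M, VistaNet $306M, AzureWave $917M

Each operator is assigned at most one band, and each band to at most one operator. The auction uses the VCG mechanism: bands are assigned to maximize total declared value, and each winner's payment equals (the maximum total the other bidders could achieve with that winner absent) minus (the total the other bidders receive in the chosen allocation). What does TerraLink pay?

TerraLink pays $141M.

Efficient allocation: TerraLink→Band D ($920M), PeakComm→Band E ($679M), VistaNet→Band B ($738M), AzureWave→Band F ($760M); total welfare W = $3097M.
TerraLink receives Band D at value $920M, so the others get W − 920 = $2177M.
Without TerraLink: best allocation of the remaining 3 bidders over all 4 bands is PeakComm→Band E ($679M), VistaNet→Band D ($879M), AzureWave→Band F ($760M), total $2318M.
VCG payment = (others' best without TerraLink) − (others' welfare with TerraLink) = 2318 − 2177 = $141M.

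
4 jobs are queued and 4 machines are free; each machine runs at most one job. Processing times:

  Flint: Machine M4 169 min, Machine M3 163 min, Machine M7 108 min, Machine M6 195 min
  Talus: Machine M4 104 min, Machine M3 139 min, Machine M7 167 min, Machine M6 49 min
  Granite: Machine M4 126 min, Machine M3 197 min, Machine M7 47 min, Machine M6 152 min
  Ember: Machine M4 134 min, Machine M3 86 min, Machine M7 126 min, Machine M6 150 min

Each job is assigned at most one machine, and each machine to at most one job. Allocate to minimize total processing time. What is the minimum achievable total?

Optimal: Flint→Machine M4 (169 min), Talus→Machine M6 (49 min), Granite→Machine M7 (47 min), Ember→Machine M3 (86 min) — total 169+49+47+86 = 351 min.
Column-greedy (each machine in turn goes to its cheapest remaining job) gives 432 min, worse by 81.
Every other assignment is strictly worse.

Minimum total: 351 min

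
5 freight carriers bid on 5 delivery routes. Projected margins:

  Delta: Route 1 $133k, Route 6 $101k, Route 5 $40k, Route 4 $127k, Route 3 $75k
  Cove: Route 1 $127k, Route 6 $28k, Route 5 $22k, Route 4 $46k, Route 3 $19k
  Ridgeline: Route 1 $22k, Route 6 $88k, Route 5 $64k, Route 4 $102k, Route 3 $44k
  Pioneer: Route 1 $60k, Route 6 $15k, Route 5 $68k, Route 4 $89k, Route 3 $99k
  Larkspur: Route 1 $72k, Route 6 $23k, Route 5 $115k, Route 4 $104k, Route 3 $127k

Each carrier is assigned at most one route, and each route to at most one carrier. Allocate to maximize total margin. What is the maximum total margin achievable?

Optimal: Delta→Route 4 ($127k), Cove→Route 1 ($127k), Ridgeline→Route 6 ($88k), Pioneer→Route 3 ($99k), Larkspur→Route 5 ($115k) — total 127+127+88+99+115 = $556k.
Column-greedy (each route in turn goes to its best remaining carrier) gives $444k, worse by 112.

Maximum total: $556k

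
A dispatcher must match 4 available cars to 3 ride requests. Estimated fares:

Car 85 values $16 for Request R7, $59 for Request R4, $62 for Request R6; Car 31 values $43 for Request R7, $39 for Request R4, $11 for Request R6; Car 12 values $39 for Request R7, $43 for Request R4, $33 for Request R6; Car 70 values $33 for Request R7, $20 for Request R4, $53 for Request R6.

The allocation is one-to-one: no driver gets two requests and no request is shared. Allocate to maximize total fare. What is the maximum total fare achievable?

Max total: $155

Treat this as an assignment problem: match each driver to one request.
Optimal: Car 31→Request R7 ($43), Car 85→Request R4 ($59), Car 70→Request R6 ($53) — total 43+59+53 = $155.
Max-entry greedy (repeatedly take the single best remaining cell) gives $148, worse by 7.
Next-best assignment: Car 12→Request R7, Car 85→Request R4, Car 70→Request R6 = $151.
Checked against all permutations: $155 is optimal.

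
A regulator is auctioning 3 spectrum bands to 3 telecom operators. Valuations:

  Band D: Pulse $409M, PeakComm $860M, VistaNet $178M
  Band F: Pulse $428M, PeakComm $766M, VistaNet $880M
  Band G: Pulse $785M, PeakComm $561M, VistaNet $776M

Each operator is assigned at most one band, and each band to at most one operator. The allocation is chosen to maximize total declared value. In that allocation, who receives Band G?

Pulse receives Band G.

Optimal: Pulse→Band G ($785M), PeakComm→Band D ($860M), VistaNet→Band F ($880M) — total 785+860+880 = $2525M.
Next-best assignment: Pulse→Band F, PeakComm→Band D, VistaNet→Band G = $2064M.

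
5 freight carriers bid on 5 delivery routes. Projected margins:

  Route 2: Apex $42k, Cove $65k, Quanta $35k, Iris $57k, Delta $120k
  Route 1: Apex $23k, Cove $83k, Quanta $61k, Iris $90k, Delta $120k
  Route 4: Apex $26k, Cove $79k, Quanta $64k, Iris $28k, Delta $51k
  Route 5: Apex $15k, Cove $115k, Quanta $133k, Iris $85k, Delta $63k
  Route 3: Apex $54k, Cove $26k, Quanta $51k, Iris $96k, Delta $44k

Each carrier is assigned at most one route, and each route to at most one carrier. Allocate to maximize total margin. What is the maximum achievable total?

Maximum total: $476k

Optimal: Apex→Route 3 ($54k), Cove→Route 4 ($79k), Quanta→Route 5 ($133k), Iris→Route 1 ($90k), Delta→Route 2 ($120k) — total 54+79+133+90+120 = $476k.
Max-entry greedy (repeatedly take the single best remaining cell) gives $458k, worse by 18.
Next-best assignment: Apex→Route 2, Cove→Route 4, Quanta→Route 5, Iris→Route 3, Delta→Route 1 = $470k.
Swapping Delta↔Apex (Delta→Route 3 $44k, Apex→Route 2 $42k) loses 88.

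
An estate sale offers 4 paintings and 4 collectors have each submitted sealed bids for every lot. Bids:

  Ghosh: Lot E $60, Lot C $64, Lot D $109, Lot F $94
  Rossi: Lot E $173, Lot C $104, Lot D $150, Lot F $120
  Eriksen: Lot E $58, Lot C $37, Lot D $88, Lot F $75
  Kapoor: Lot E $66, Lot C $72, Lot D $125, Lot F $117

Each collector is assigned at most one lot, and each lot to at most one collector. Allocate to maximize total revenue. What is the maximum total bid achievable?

This is the linear assignment problem.
Optimal: Ghosh→Lot C ($64), Rossi→Lot E ($173), Eriksen→Lot D ($88), Kapoor→Lot F ($117) — total 64+173+88+117 = $442.
Row-greedy (each collector in turn takes its best remaining lot) gives $429, worse by 13.
Swapping Rossi↔Kapoor (Rossi→Lot F $120, Kapoor→Lot E $66) loses 104.
Checked against all permutations: $442 is optimal.

Maximum total: $442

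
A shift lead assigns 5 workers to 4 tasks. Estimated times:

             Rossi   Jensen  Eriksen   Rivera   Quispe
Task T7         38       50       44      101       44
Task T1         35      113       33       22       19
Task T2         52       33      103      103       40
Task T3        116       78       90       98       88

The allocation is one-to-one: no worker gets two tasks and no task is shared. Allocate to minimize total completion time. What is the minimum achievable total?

This is the linear assignment problem.
Optimal: Rossi→Task T7 (38 min), Rivera→Task T1 (22 min), Quispe→Task T2 (40 min), Jensen→Task T3 (78 min) — total 38+22+40+78 = 178 min.
No other one-to-one assignment undercuts 178 min.

Min total: 178 min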